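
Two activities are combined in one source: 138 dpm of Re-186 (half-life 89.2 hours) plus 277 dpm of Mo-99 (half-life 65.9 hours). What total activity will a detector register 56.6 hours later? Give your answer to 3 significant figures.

Re-186: 138 × (1/2)^(56.6/89.2) = 138 × (1/2)^0.63453 ≈ 88.893 dpm.
Mo-99: 277 × (1/2)^(56.6/65.9) = 277 × (1/2)^0.85888 ≈ 152.73 dpm.
Total = 88.893 + 152.73 ≈ 241.63 dpm.

242 dpm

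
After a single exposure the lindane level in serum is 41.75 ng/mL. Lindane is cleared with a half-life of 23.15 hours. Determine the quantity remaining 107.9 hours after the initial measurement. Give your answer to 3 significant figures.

Number of half-lives: n = 107.9/23.15 ≈ 4.6609.
Remaining = 41.75 × (1/2)^4.6609 = 41.75 × 0.03953 ≈ 1.6504 ng/mL.

1.65 ng/mL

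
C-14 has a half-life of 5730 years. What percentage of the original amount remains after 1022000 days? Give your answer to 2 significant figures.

71%

1022000 days = 2800 years.
n = 2800/5730 ≈ 0.48866 half-lives.
Fraction remaining = (1/2)^0.48866 ≈ 0.71269, i.e. 71.269%.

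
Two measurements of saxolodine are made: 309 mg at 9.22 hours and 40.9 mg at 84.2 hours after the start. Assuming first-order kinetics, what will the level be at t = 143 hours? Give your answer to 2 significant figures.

Over Δt = 84.2 − 9.22 = 74.98 hours, the level fell by a factor of 309/40.9 ≈ 7.555.
n = log₂(7.555) ≈ 2.9174 half-lives, so t½ = 74.98/2.9174 ≈ 25.701 hours.
From t = 84.2 to t = 143: 40.9 × (1/2)^((143−84.2)/25.701) ≈ 8.3754 mg.

8.4 mg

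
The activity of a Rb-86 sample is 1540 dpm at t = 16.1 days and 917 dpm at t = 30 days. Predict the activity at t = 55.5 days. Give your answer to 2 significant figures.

350 dpm

Over Δt = 30 − 16.1 = 13.9 days, the level fell by a factor of 1540/917 ≈ 1.6794.
n = log₂(1.6794) ≈ 0.74794 half-lives, so t½ = 13.9/0.74794 ≈ 18.584 days.
From t = 30 to t = 55.5: 917 × (1/2)^((55.5−30)/18.584) ≈ 354.26 dpm.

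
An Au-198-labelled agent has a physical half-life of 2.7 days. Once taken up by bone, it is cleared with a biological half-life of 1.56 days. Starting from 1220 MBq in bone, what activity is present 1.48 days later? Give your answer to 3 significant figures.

432 MBq

1/t_eff = 1/t_phys + 1/t_biol = 1/2.7 + 1/1.56 = 1.0114 per day.
t_eff = 2.7 × 1.56 / (2.7 + 1.56) ≈ 0.98873 days.
Remaining = 1220 × (1/2)^(1.48/0.98873) = 1220 × (1/2)^1.4969 ≈ 432.27 MBq.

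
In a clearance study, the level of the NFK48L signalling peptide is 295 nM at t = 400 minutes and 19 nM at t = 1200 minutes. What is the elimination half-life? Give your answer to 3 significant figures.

Over Δt = 1200 − 400 = 800 minutes, the level fell by a factor of 295/19 ≈ 15.526.
n = log₂(15.526) ≈ 3.9566 half-lives, so t½ = 800/3.9566 ≈ 202.19 minutes.

202 minutes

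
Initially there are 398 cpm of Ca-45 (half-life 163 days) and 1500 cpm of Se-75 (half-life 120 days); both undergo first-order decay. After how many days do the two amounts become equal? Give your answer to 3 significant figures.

Set 398·(1/2)^(t/163) = 1500·(1/2)^(t/120).
Taking log₂: log₂(398/1500) = t·(1/163 − 1/120).
log₂(0.26533) = -1.9141; 1/163 − 1/120 = -0.0021984.
t = -1.9141 / -0.0021984 ≈ 870.7 days.

871 days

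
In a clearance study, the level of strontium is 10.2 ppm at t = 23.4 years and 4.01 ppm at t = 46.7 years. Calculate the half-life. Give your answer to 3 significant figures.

Over Δt = 46.7 − 23.4 = 23.3 years, the level fell by a factor of 10.2/4.01 ≈ 2.5436.
n = log₂(2.5436) ≈ 1.3469 half-lives, so t½ = 23.3/1.3469 ≈ 17.299 years.

17.3 years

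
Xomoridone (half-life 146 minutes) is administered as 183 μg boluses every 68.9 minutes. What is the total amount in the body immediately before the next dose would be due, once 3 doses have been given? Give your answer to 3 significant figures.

296 μg

The 3 doses were given 206.7, 137.8, 68.9 minutes ago.
Total = 183·(1/2)^(206.7/146) + 183·(1/2)^(137.8/146) + 183·(1/2)^(68.9/146)
      = 68.591 + 95.132 + 131.94 ≈ 295.67 μg.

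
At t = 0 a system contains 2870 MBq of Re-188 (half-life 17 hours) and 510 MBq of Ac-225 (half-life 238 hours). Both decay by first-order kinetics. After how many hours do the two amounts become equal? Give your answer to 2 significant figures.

46 hours

Set 2870·(1/2)^(t/17) = 510·(1/2)^(t/238).
Taking log₂: log₂(2870/510) = t·(1/17 − 1/238).
log₂(5.6275) = 2.4925; 1/17 − 1/238 = 0.054622.
t = 2.4925 / 0.054622 ≈ 45.632 hours.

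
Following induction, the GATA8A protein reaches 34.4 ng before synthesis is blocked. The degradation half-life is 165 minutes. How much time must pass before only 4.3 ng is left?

495 minutes

4.3/34.4 = 1/8, so 3 half-lives have elapsed.
t = 3 × 165 = 495 minutes.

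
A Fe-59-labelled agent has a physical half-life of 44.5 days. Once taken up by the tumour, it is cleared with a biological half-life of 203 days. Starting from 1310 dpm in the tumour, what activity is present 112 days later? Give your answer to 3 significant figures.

1/t_eff = 1/t_phys + 1/t_biol = 1/44.5 + 1/203 = 0.027398 per day.
t_eff = 44.5 × 203 / (44.5 + 203) ≈ 36.499 days.
Remaining = 1310 × (1/2)^(112/36.499) = 1310 × (1/2)^3.0686 ≈ 156.15 dpm.

156 dpm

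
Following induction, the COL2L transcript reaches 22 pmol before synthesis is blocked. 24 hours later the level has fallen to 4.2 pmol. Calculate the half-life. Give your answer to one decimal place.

10.0 hours

A/A₀ = 4.2/22 ≈ 0.19091.
n = log₂(5.2381) ≈ 2.389 half-lives elapsed in 24 hours.
t½ = 24/2.389 ≈ 10.046 hours.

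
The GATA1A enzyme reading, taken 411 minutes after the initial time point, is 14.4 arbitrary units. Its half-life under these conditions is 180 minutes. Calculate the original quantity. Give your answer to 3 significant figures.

Number of half-lives elapsed: n = 411/180 ≈ 2.2833.
A₀ = A × 2^n = 14.4 × 2^2.2833 = 14.4 × 4.868 ≈ 70.099 arbitrary units.

70.1 arbitrary units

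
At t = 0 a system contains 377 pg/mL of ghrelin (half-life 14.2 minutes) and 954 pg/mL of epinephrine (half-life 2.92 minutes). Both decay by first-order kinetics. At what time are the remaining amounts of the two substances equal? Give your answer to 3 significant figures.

4.92 minutes

Set 377·(1/2)^(t/14.2) = 954·(1/2)^(t/2.92).
Taking log₂: log₂(377/954) = t·(1/14.2 − 1/2.92).
log₂(0.39518) = -1.3394; 1/14.2 − 1/2.92 = -0.27204.
t = -1.3394 / -0.27204 ≈ 4.9236 minutes.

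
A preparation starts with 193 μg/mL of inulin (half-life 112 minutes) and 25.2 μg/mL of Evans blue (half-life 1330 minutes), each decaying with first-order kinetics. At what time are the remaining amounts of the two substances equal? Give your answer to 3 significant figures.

359 minutes

Set 193·(1/2)^(t/112) = 25.2·(1/2)^(t/1330).
Taking log₂: log₂(193/25.2) = t·(1/112 − 1/1330).
log₂(7.6587) = 2.9371; 1/112 − 1/1330 = 0.0081767.
t = 2.9371 / 0.0081767 ≈ 359.2 minutes.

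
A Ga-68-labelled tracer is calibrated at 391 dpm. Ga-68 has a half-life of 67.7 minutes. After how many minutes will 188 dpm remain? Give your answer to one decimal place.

Fraction remaining = 188/391 ≈ 0.48082.
n = log₂(391/188) = ln(2.0798)/ln 2 ≈ 1.0564 half-lives.
t = n × t½ = 1.0564 × 67.7 ≈ 71.521 minutes.

71.5 minutes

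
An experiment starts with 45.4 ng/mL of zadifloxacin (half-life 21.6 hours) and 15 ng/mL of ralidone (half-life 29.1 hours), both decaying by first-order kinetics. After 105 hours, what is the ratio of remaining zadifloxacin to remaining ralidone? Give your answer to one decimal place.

1.3

zadifloxacin: 45.4 × (1/2)^(105/21.6) = 45.4 × (1/2)^4.8611 ≈ 1.5621 ng/mL.
ralidone: 15 × (1/2)^(105/29.1) = 15 × (1/2)^3.6082 ≈ 1.23 ng/mL.
Ratio ≈ 1.5621 / 1.23 ≈ 1.27.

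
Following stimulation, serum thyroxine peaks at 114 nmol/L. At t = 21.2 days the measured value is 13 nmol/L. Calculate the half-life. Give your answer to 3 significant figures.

A/A₀ = 13/114 ≈ 0.11404.
n = log₂(8.7692) ≈ 3.1325 half-lives elapsed in 21.2 days.
t½ = 21.2/3.1325 ≈ 6.7679 days.

6.77 days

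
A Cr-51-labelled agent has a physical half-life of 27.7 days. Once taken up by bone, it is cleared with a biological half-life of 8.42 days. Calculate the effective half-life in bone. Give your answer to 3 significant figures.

6.46 days

1/t_eff = 1/t_phys + 1/t_biol = 1/27.7 + 1/8.42 = 0.15487 per day.
t_eff = 27.7 × 8.42 / (27.7 + 8.42) ≈ 6.4572 days.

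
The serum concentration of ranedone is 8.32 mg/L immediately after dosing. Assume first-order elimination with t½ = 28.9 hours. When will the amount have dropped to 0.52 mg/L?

115.6 hours

0.52/8.32 = 1/16, so 4 half-lives have elapsed.
t = 4 × 28.9 = 115.6 hours.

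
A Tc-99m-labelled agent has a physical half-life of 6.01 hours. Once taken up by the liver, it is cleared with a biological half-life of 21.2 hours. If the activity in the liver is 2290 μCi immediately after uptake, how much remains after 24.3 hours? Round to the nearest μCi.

63 μCi

1/t_eff = 1/t_phys + 1/t_biol = 1/6.01 + 1/21.2 = 0.21356 per hour.
t_eff = 6.01 × 21.2 / (6.01 + 21.2) ≈ 4.6825 hours.
Remaining = 2290 × (1/2)^(24.3/4.6825) = 2290 × (1/2)^5.1895 ≈ 62.754 μCi.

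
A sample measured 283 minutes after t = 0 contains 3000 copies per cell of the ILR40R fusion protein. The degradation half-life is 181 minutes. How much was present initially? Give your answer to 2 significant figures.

Number of half-lives elapsed: n = 283/181 ≈ 1.5635.
A₀ = A × 2^n = 3000 × 2^1.5635 = 3000 × 2.9558 ≈ 8867.3 copies per cell.

8900 copies per cell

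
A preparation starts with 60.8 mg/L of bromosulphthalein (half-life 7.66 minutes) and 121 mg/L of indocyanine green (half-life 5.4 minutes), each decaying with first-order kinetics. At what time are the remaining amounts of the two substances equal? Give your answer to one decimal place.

Set 60.8·(1/2)^(t/7.66) = 121·(1/2)^(t/5.4).
Taking log₂: log₂(60.8/121) = t·(1/7.66 − 1/5.4).
log₂(0.50248) = -0.99286; 1/7.66 − 1/5.4 = -0.054637.
t = -0.99286 / -0.054637 ≈ 18.172 minutes.

18.2 minutes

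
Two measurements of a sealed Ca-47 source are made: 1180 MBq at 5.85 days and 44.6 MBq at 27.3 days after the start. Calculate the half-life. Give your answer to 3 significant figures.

4.54 days

Over Δt = 27.3 − 5.85 = 21.45 days, the level fell by a factor of 1180/44.6 ≈ 26.457.
n = log₂(26.457) ≈ 4.7256 half-lives, so t½ = 21.45/4.7256 ≈ 4.5391 days.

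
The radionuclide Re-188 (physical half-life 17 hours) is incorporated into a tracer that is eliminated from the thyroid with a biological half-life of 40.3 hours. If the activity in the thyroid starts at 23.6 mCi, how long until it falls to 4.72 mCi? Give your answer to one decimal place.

1/t_eff = 1/t_phys + 1/t_biol = 1/17 + 1/40.3 = 0.083637 per hour.
t_eff = 17 × 40.3 / (17 + 40.3) ≈ 11.956 hours.
n = log₂(23.6/4.72) ≈ 2.3219; t = 2.3219 × 11.956 ≈ 27.762 hours.

27.8 hours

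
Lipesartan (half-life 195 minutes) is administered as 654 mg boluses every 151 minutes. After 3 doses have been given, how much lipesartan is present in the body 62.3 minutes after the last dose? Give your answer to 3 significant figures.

The 3 doses were given 364.3, 213.3, 62.3 minutes ago.
Total = 654·(1/2)^(364.3/195) + 654·(1/2)^(213.3/195) + 654·(1/2)^(62.3/195)
      = 179.14 + 306.41 + 524.09 ≈ 1009.6 mg.

1010 mg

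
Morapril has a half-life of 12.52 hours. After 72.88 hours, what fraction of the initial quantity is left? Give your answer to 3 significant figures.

n = 72.88/12.52 ≈ 5.8211 half-lives.
Fraction remaining = (1/2)^5.8211 ≈ 0.017688.

0.0177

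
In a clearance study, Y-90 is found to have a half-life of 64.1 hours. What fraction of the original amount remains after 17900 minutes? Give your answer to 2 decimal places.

17900 minutes = 298.333 hours.
n = 298.333/64.1 ≈ 4.6542 half-lives.
Fraction remaining = (1/2)^4.6542 ≈ 0.039715.

0.04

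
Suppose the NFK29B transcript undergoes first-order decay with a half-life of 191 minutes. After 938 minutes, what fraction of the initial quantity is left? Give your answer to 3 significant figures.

n = 938/191 ≈ 4.911 half-lives.
Fraction remaining = (1/2)^4.911 ≈ 0.033239.

0.0332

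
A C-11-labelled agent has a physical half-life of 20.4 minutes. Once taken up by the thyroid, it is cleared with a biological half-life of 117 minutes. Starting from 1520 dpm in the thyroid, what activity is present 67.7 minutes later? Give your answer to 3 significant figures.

102 dpm

1/t_eff = 1/t_phys + 1/t_biol = 1/20.4 + 1/117 = 0.057567 per minute.
t_eff = 20.4 × 117 / (20.4 + 117) ≈ 17.371 minutes.
Remaining = 1520 × (1/2)^(67.7/17.371) = 1520 × (1/2)^3.8973 ≈ 102.01 dpm.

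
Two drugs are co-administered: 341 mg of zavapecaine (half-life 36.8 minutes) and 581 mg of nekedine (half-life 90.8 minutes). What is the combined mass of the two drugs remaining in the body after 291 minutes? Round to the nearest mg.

zavapecaine: 341 × (1/2)^(291/36.8) = 341 × (1/2)^7.9076 ≈ 1.4201 mg.
nekedine: 581 × (1/2)^(291/90.8) = 581 × (1/2)^3.2048 ≈ 63.012 mg.
Total = 1.4201 + 63.012 ≈ 64.432 mg.

64 mg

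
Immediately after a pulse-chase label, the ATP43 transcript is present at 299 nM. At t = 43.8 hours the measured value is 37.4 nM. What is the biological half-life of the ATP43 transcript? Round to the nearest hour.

A/A₀ = 37.4/299 ≈ 0.12508.
n = log₂(7.9947) ≈ 2.999 half-lives elapsed in 43.8 hours.
t½ = 43.8/2.999 ≈ 14.605 hours.

15 hours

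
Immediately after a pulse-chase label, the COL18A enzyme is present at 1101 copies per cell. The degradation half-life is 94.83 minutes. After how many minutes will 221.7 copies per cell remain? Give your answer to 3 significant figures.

219 minutes

Fraction remaining = 221.7/1101 ≈ 0.20136.
n = log₂(1101/221.7) = ln(4.9662)/ln 2 ≈ 2.3121 half-lives.
t = n × t½ = 2.3121 × 94.83 ≈ 219.26 minutes.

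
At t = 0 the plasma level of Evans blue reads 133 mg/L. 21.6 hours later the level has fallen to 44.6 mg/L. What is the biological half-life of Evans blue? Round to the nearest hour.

14 hours

A/A₀ = 44.6/133 ≈ 0.33534.
n = log₂(2.9821) ≈ 1.5763 half-lives elapsed in 21.6 hours.
t½ = 21.6/1.5763 ≈ 13.703 hours.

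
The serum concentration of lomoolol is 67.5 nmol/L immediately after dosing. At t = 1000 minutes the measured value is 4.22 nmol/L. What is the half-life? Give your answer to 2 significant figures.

A/A₀ = 4.22/67.5 ≈ 0.062519.
n = log₂(15.995) ≈ 3.9996 half-lives elapsed in 1000 minutes.
t½ = 1000/3.9996 ≈ 250.03 minutes.

250 minutes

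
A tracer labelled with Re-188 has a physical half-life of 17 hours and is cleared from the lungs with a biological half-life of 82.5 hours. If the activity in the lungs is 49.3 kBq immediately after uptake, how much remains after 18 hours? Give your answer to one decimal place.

20.3 kBq

1/t_eff = 1/t_phys + 1/t_biol = 1/17 + 1/82.5 = 0.070945 per hour.
t_eff = 17 × 82.5 / (17 + 82.5) ≈ 14.095 hours.
Remaining = 49.3 × (1/2)^(18/14.095) = 49.3 × (1/2)^1.277 ≈ 20.344 kBq.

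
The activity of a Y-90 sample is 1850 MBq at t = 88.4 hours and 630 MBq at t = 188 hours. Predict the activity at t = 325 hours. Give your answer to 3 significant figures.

Over Δt = 188 − 88.4 = 99.6 hours, the level fell by a factor of 1850/630 ≈ 2.9365.
n = log₂(2.9365) ≈ 1.5541 half-lives, so t½ = 99.6/1.5541 ≈ 64.088 hours.
From t = 188 to t = 325: 630 × (1/2)^((325−188)/64.088) ≈ 143.17 MBq.

143 MBq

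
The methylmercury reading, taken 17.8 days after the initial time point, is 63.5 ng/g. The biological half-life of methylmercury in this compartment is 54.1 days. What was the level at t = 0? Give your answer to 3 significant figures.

Number of half-lives elapsed: n = 17.8/54.1 ≈ 0.32902.
A₀ = A × 2^n = 63.5 × 2^0.32902 = 63.5 × 1.2562 ≈ 79.766 ng/g.

79.8 ng/g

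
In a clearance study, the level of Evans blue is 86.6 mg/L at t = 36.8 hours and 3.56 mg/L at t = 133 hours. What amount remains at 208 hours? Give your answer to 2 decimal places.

Over Δt = 133 − 36.8 = 96.2 hours, the level fell by a factor of 86.6/3.56 ≈ 24.326.
n = log₂(24.326) ≈ 4.6044 half-lives, so t½ = 96.2/4.6044 ≈ 20.893 hours.
From t = 133 to t = 208: 3.56 × (1/2)^((208−133)/20.893) ≈ 0.29569 mg/L.

0.30 mg/L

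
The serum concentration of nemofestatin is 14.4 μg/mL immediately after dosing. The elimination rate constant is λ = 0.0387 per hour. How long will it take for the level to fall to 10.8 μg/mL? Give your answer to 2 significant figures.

t½ = ln 2 / λ = 0.69315 / 0.0387 ≈ 17.911 hours.
Fraction remaining = 10.8/14.4 ≈ 0.75.
n = log₂(14.4/10.8) = ln(1.3333)/ln 2 ≈ 0.41504 half-lives.
t = n × t½ = 0.41504 × 17.911 ≈ 7.4336 hours.

7.4 hours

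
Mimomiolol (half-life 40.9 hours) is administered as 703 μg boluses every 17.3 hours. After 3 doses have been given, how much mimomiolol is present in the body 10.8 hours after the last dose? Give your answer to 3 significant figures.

The 3 doses were given 45.4, 28.1, 10.8 hours ago.
Total = 703·(1/2)^(45.4/40.9) + 703·(1/2)^(28.1/40.9) + 703·(1/2)^(10.8/40.9)
      = 325.69 + 436.65 + 585.42 ≈ 1347.8 μg.

1350 μg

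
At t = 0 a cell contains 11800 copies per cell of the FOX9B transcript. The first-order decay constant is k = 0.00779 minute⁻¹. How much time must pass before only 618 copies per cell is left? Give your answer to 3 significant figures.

t½ = ln 2 / k = 0.69315 / 0.00779 ≈ 88.979 minutes.
Fraction remaining = 618/11800 ≈ 0.052373.
n = log₂(11800/618) = ln(19.094)/ln 2 ≈ 4.255 half-lives.
t = n × t½ = 4.255 × 88.979 ≈ 378.61 minutes.

379 minutes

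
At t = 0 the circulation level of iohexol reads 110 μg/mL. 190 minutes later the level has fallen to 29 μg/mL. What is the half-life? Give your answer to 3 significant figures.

A/A₀ = 29/110 ≈ 0.26364.
n = log₂(3.7931) ≈ 1.9234 half-lives elapsed in 190 minutes.
t½ = 190/1.9234 ≈ 98.784 minutes.

98.8 minutes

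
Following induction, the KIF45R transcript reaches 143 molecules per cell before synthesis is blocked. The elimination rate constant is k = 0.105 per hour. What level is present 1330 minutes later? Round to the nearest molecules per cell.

14 molecules per cell

t½ = ln 2 / k = 0.69315 / 0.105 ≈ 6.6014 hours.
Convert the elapsed time: 1330 minutes = 22.1667 hours.
Number of half-lives: n = 22.1667/6.6014 ≈ 3.3579.
Remaining = 143 × (1/2)^3.3579 = 143 × 0.097539 ≈ 13.948 molecules per cell.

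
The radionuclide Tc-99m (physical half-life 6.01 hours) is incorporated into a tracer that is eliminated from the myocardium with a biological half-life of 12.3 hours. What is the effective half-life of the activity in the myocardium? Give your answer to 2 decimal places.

1/t_eff = 1/t_phys + 1/t_biol = 1/6.01 + 1/12.3 = 0.24769 per hour.
t_eff = 6.01 × 12.3 / (6.01 + 12.3) ≈ 4.0373 hours.

4.04 hours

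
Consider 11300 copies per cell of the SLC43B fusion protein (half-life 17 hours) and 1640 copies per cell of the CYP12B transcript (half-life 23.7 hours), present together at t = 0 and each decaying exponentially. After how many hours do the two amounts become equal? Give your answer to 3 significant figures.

167 hours

Set 11300·(1/2)^(t/17) = 1640·(1/2)^(t/23.7).
Taking log₂: log₂(11300/1640) = t·(1/17 − 1/23.7).
log₂(6.8902) = 2.7846; 1/17 − 1/23.7 = 0.016629.
t = 2.7846 / 0.016629 ≈ 167.45 hours.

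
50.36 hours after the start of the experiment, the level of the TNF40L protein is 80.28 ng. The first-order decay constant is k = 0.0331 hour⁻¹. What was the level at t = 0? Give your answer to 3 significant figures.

t½ = ln 2 / k = 0.69315 / 0.0331 ≈ 20.941 hours.
Number of half-lives elapsed: n = 50.36/20.941 ≈ 2.4049.
A₀ = A × 2^n = 80.28 × 2^2.4049 = 80.28 × 5.2958 ≈ 425.15 ng.

425 ng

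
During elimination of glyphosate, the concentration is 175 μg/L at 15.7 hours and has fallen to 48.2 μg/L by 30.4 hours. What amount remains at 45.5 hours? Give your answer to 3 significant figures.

12.8 μg/L

Over Δt = 30.4 − 15.7 = 14.7 hours, the level fell by a factor of 175/48.2 ≈ 3.6307.
n = log₂(3.6307) ≈ 1.8602 half-lives, so t½ = 14.7/1.8602 ≈ 7.9022 hours.
From t = 30.4 to t = 45.5: 48.2 × (1/2)^((45.5−30.4)/7.9022) ≈ 12.818 μg/L.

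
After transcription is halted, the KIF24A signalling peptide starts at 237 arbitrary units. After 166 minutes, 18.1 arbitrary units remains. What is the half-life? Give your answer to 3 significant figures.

A/A₀ = 18.1/237 ≈ 0.076371.
n = log₂(13.094) ≈ 3.7108 half-lives elapsed in 166 minutes.
t½ = 166/3.7108 ≈ 44.734 minutes.

44.7 minutes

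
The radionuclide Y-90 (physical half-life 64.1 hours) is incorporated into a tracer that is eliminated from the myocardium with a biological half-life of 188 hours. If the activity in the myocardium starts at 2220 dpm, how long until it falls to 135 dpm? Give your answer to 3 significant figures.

193 hours

1/t_eff = 1/t_phys + 1/t_biol = 1/64.1 + 1/188 = 0.02092 per hour.
t_eff = 64.1 × 188 / (64.1 + 188) ≈ 47.802 hours.
n = log₂(2220/135) ≈ 4.0395; t = 4.0395 × 47.802 ≈ 193.1 hours.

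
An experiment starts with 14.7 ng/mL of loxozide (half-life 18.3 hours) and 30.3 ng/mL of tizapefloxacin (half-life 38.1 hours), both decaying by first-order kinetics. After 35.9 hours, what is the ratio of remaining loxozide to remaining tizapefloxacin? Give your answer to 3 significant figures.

0.239

loxozide: 14.7 × (1/2)^(35.9/18.3) = 14.7 × (1/2)^1.9617 ≈ 3.7737 ng/mL.
tizapefloxacin: 30.3 × (1/2)^(35.9/38.1) = 30.3 × (1/2)^0.94226 ≈ 15.769 ng/mL.
Ratio ≈ 3.7737 / 15.769 ≈ 0.23932.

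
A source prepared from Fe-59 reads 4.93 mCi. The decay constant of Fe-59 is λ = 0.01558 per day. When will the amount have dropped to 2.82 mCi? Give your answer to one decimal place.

t½ = ln 2 / λ = 0.69315 / 0.01558 ≈ 44.49 days.
Fraction remaining = 2.82/4.93 ≈ 0.57201.
n = log₂(4.93/2.82) = ln(1.7482)/ln 2 ≈ 0.80589 half-lives.
t = n × t½ = 0.80589 × 44.49 ≈ 35.854 days.

35.9 days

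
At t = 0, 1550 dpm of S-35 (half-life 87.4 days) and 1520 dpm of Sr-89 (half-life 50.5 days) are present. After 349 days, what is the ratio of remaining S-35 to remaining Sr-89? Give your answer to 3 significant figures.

S-35: 1550 × (1/2)^(349/87.4) = 1550 × (1/2)^3.9931 ≈ 97.337 dpm.
Sr-89: 1520 × (1/2)^(349/50.5) = 1520 × (1/2)^6.9109 ≈ 12.632 dpm.
Ratio ≈ 97.337 / 12.632 ≈ 7.7058.

7.71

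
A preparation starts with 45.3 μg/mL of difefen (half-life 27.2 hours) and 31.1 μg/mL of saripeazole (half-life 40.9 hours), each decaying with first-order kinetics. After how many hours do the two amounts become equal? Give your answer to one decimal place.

44.1 hours

Set 45.3·(1/2)^(t/27.2) = 31.1·(1/2)^(t/40.9).
Taking log₂: log₂(45.3/31.1) = t·(1/27.2 − 1/40.9).
log₂(1.4566) = 0.5426; 1/27.2 − 1/40.9 = 0.012315.
t = 0.5426 / 0.012315 ≈ 44.06 hours.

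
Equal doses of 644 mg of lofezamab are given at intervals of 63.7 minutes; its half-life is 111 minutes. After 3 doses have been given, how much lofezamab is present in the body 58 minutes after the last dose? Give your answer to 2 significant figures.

950 mg

The 3 doses were given 185.4, 121.7, 58 minutes ago.
Total = 644·(1/2)^(185.4/111) + 644·(1/2)^(121.7/111) + 644·(1/2)^(58/111)
      = 202.34 + 301.19 + 448.32 ≈ 951.85 mg.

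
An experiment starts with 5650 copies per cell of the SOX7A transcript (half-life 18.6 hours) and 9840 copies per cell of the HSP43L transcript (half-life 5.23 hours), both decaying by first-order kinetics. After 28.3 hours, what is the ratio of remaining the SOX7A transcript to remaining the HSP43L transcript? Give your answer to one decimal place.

8.5

SOX7A transcript: 5650 × (1/2)^(28.3/18.6) = 5650 × (1/2)^1.5215 ≈ 1968 copies per cell.
HSP43L transcript: 9840 × (1/2)^(28.3/5.23) = 9840 × (1/2)^5.4111 ≈ 231.26 copies per cell.
Ratio ≈ 1968 / 231.26 ≈ 8.5101.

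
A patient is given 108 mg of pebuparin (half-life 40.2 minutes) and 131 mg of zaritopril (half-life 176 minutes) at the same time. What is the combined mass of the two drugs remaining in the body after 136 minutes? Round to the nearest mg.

87 mg

pebuparin: 108 × (1/2)^(136/40.2) = 108 × (1/2)^3.3831 ≈ 10.352 mg.
zaritopril: 131 × (1/2)^(136/176) = 131 × (1/2)^0.77273 ≈ 76.676 mg.
Total = 10.352 + 76.676 ≈ 87.027 mg.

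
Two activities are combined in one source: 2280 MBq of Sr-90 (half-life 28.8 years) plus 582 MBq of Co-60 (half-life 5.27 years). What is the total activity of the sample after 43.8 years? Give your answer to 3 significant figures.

796 MBq

Sr-90: 2280 × (1/2)^(43.8/28.8) = 2280 × (1/2)^1.5208 ≈ 794.54 MBq.
Co-60: 582 × (1/2)^(43.8/5.27) = 582 × (1/2)^8.3112 ≈ 1.8323 MBq.
Total = 794.54 + 1.8323 ≈ 796.38 MBq.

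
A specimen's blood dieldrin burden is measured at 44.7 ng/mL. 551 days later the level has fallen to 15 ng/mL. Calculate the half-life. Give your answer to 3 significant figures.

A/A₀ = 15/44.7 ≈ 0.33557.
n = log₂(2.98) ≈ 1.5753 half-lives elapsed in 551 days.
t½ = 551/1.5753 ≈ 349.77 days.

350 days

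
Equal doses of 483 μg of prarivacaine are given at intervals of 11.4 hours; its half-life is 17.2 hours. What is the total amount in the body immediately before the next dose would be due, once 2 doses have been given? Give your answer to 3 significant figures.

The 2 doses were given 22.8, 11.4 hours ago.
Total = 483·(1/2)^(22.8/17.2) + 483·(1/2)^(11.4/17.2)
      = 192.71 + 305.09 ≈ 497.8 μg.

498 μg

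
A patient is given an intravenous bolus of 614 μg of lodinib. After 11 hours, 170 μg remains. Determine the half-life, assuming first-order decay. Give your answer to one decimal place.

5.9 hours

A/A₀ = 170/614 ≈ 0.27687.
n = log₂(3.6118) ≈ 1.8527 half-lives elapsed in 11 hours.
t½ = 11/1.8527 ≈ 5.9373 hours.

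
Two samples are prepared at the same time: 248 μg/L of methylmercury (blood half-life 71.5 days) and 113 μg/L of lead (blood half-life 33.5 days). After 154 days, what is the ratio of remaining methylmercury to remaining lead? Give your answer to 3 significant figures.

11.9

methylmercury: 248 × (1/2)^(154/71.5) = 248 × (1/2)^2.1538 ≈ 55.729 μg/L.
lead: 113 × (1/2)^(154/33.5) = 113 × (1/2)^4.597 ≈ 4.6692 μg/L.
Ratio ≈ 55.729 / 4.6692 ≈ 11.935.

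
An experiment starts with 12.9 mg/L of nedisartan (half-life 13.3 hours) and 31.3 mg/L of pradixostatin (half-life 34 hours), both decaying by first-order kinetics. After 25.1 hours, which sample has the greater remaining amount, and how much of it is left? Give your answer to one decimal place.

pradixostatin, 18.8 mg/L

nedisartan: 12.9 × (1/2)^1.8872 ≈ 3.4872 mg/L.
pradixostatin: 31.3 × (1/2)^0.73824 ≈ 18.763 mg/L.
Pradixostatin has more remaining, at ≈ 18.763 mg/L.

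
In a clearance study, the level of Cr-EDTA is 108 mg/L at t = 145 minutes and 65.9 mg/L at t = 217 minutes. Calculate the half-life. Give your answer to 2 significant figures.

100 minutes

Over Δt = 217 − 145 = 72 minutes, the level fell by a factor of 108/65.9 ≈ 1.6388.
n = log₂(1.6388) ≈ 0.71268 half-lives, so t½ = 72/0.71268 ≈ 101.03 minutes.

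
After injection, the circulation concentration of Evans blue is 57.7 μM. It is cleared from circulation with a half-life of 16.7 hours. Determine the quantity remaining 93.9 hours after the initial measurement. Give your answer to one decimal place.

1.2 μM

Number of half-lives: n = 93.9/16.7 ≈ 5.6228.
Remaining = 57.7 × (1/2)^5.6228 = 57.7 × 0.020295 ≈ 1.171 μM.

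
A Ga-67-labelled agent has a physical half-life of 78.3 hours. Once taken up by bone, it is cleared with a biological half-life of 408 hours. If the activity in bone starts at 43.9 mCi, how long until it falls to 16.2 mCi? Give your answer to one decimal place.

1/t_eff = 1/t_phys + 1/t_biol = 1/78.3 + 1/408 = 0.015222 per hour.
t_eff = 78.3 × 408 / (78.3 + 408) ≈ 65.693 hours.
n = log₂(43.9/16.2) ≈ 1.4382; t = 1.4382 × 65.693 ≈ 94.481 hours.

94.5 hours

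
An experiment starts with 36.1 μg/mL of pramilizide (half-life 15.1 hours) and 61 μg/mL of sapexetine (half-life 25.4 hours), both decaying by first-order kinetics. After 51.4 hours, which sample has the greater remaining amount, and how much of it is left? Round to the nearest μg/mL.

sapexetine, 15 μg/mL

pramilizide: 36.1 × (1/2)^3.404 ≈ 3.4104 μg/mL.
sapexetine: 61 × (1/2)^2.0236 ≈ 15.002 μg/mL.
Sapexetine has more remaining, at ≈ 15.002 μg/mL.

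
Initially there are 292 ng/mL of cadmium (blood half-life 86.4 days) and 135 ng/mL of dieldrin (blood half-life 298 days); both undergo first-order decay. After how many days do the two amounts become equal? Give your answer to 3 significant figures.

Set 292·(1/2)^(t/86.4) = 135·(1/2)^(t/298).
Taking log₂: log₂(292/135) = t·(1/86.4 − 1/298).
log₂(2.163) = 1.113; 1/86.4 − 1/298 = 0.0082184.
t = 1.113 / 0.0082184 ≈ 135.43 days.

135 days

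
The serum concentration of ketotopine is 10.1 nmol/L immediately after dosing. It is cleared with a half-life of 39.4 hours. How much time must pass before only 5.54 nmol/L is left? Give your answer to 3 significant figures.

34.1 hours

Fraction remaining = 5.54/10.1 ≈ 0.54851.
n = log₂(10.1/5.54) = ln(1.8231)/ln 2 ≈ 0.8664 half-lives.
t = n × t½ = 0.8664 × 39.4 ≈ 34.136 hours.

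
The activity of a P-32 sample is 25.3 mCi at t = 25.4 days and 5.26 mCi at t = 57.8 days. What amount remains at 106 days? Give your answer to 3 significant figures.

Over Δt = 57.8 − 25.4 = 32.4 days, the level fell by a factor of 25.3/5.26 ≈ 4.8099.
n = log₂(4.8099) ≈ 2.266 half-lives, so t½ = 32.4/2.266 ≈ 14.298 days.
From t = 57.8 to t = 106: 5.26 × (1/2)^((106−57.8)/14.298) ≈ 0.5084 mCi.

0.508 mCi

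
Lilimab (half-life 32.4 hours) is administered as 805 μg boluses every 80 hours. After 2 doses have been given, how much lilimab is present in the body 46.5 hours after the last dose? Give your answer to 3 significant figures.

351 μg

The 2 doses were given 126.5, 46.5 hours ago.
Total = 805·(1/2)^(126.5/32.4) + 805·(1/2)^(46.5/32.4)
      = 53.762 + 297.69 ≈ 351.45 μg.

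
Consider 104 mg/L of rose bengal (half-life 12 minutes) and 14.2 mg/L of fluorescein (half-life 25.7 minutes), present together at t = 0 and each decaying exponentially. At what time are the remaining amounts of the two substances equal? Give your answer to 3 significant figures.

Set 104·(1/2)^(t/12) = 14.2·(1/2)^(t/25.7).
Taking log₂: log₂(104/14.2) = t·(1/12 − 1/25.7).
log₂(7.3239) = 2.8726; 1/12 − 1/25.7 = 0.044423.
t = 2.8726 / 0.044423 ≈ 64.665 minutes.

64.7 minutes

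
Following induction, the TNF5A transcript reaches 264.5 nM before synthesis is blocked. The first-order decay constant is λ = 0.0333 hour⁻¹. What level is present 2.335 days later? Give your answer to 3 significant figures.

40.9 nM

t½ = ln 2 / λ = 0.69315 / 0.0333 ≈ 20.815 hours.
Convert the elapsed time: 2.335 days = 56.04 hours.
Number of half-lives: n = 56.04/20.815 ≈ 2.6923.
Remaining = 264.5 × (1/2)^2.6923 = 264.5 × 0.15472 ≈ 40.924 nM.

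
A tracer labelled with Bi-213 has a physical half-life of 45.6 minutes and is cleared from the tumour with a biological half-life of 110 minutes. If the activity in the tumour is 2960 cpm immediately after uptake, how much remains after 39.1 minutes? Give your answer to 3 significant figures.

1/t_eff = 1/t_phys + 1/t_biol = 1/45.6 + 1/110 = 0.031021 per minute.
t_eff = 45.6 × 110 / (45.6 + 110) ≈ 32.237 minutes.
Remaining = 2960 × (1/2)^(39.1/32.237) = 2960 × (1/2)^1.2129 ≈ 1276.9 cpm.

1280 cpm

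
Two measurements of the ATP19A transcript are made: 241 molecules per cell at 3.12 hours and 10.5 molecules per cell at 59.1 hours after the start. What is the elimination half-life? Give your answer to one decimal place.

Over Δt = 59.1 − 3.12 = 55.98 hours, the level fell by a factor of 241/10.5 ≈ 22.952.
n = log₂(22.952) ≈ 4.5206 half-lives, so t½ = 55.98/4.5206 ≈ 12.383 hours.

12.4 hours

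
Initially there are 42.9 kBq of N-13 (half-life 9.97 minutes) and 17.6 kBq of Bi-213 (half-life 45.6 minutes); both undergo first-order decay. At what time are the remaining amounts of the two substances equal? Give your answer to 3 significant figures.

16.4 minutes

Set 42.9·(1/2)^(t/9.97) = 17.6·(1/2)^(t/45.6).
Taking log₂: log₂(42.9/17.6) = t·(1/9.97 − 1/45.6).
log₂(2.4375) = 1.2854; 1/9.97 − 1/45.6 = 0.078371.
t = 1.2854 / 0.078371 ≈ 16.401 minutes.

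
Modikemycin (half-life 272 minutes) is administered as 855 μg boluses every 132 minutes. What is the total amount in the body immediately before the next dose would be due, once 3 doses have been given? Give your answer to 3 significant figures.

The 3 doses were given 396, 264, 132 minutes ago.
Total = 855·(1/2)^(396/272) + 855·(1/2)^(264/272) + 855·(1/2)^(132/272)
      = 311.67 + 436.3 + 610.77 ≈ 1358.8 μg.

1360 μg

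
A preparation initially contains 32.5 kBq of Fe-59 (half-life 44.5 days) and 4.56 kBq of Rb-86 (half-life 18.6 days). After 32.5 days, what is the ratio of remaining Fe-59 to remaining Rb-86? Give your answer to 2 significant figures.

Fe-59: 32.5 × (1/2)^(32.5/44.5) = 32.5 × (1/2)^0.73034 ≈ 19.59 kBq.
Rb-86: 4.56 × (1/2)^(32.5/18.6) = 4.56 × (1/2)^1.7473 ≈ 1.3582 kBq.
Ratio ≈ 19.59 / 1.3582 ≈ 14.423.

14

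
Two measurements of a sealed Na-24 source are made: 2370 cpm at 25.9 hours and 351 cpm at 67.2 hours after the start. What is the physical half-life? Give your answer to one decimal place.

15.0 hours

Over Δt = 67.2 − 25.9 = 41.3 hours, the level fell by a factor of 2370/351 ≈ 6.7521.
n = log₂(6.7521) ≈ 2.7553 half-lives, so t½ = 41.3/2.7553 ≈ 14.989 hours.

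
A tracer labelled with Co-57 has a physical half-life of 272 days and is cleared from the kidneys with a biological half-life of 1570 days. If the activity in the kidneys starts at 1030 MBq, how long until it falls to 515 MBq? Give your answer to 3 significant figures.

1/t_eff = 1/t_phys + 1/t_biol = 1/272 + 1/1570 = 0.0043134 per day.
t_eff = 272 × 1570 / (272 + 1570) ≈ 231.83 days.
n = log₂(1030/515) ≈ 1; t = 1 × 231.83 ≈ 231.83 days.

232 days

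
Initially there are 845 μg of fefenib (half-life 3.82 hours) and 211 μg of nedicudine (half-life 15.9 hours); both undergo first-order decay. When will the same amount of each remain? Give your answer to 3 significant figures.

Set 845·(1/2)^(t/3.82) = 211·(1/2)^(t/15.9).
Taking log₂: log₂(845/211) = t·(1/3.82 − 1/15.9).
log₂(4.0047) = 2.0017; 1/3.82 − 1/15.9 = 0.19889.
t = 2.0017 / 0.19889 ≈ 10.065 hours.

10.1 hours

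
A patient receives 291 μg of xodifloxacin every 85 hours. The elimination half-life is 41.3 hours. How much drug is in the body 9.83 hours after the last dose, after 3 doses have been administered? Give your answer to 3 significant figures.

320 μg

The 3 doses were given 179.83, 94.83, 9.83 hours ago.
Total = 291·(1/2)^(179.83/41.3) + 291·(1/2)^(94.83/41.3) + 291·(1/2)^(9.83/41.3)
      = 14.228 + 59.25 + 246.74 ≈ 320.22 μg.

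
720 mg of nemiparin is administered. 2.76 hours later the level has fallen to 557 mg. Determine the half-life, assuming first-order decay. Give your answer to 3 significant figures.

7.45 hours

A/A₀ = 557/720 ≈ 0.77361.
n = log₂(1.2926) ≈ 0.37032 half-lives elapsed in 2.76 hours.
t½ = 2.76/0.37032 ≈ 7.453 hours.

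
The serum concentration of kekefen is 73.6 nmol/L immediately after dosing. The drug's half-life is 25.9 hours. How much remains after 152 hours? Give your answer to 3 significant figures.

Number of half-lives: n = 152/25.9 ≈ 5.8687.
Remaining = 73.6 × (1/2)^5.8687 = 73.6 × 0.017113 ≈ 1.2595 nmol/L.

1.26 nmol/L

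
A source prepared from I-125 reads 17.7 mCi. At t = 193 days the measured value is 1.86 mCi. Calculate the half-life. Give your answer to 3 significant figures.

59.4 days

A/A₀ = 1.86/17.7 ≈ 0.10508.
n = log₂(9.5161) ≈ 3.2504 half-lives elapsed in 193 days.
t½ = 193/3.2504 ≈ 59.378 days.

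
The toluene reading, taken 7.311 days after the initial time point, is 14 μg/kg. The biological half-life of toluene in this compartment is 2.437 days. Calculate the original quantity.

112 μg/kg

Number of half-lives elapsed: n = 7.311/2.437 ≈ 3.
A₀ = A × 2^n = 14 × 2^3 = 14 × 8 ≈ 112 μg/kg.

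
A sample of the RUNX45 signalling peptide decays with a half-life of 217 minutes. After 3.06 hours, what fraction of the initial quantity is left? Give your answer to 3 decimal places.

3.06 hours = 183.6 minutes.
n = 183.6/217 ≈ 0.84608 half-lives.
Fraction remaining = (1/2)^0.84608 ≈ 0.55629.

0.556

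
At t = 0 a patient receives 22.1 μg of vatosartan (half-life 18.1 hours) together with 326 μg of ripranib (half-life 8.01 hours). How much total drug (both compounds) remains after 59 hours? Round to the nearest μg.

4 μg

vatosartan: 22.1 × (1/2)^(59/18.1) = 22.1 × (1/2)^3.2597 ≈ 2.3075 μg.
ripranib: 326 × (1/2)^(59/8.01) = 326 × (1/2)^7.3658 ≈ 1.9765 μg.
Total = 2.3075 + 1.9765 ≈ 4.2839 μg.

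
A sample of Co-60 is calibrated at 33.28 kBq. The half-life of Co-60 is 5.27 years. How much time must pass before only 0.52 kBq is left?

31.62 years

0.52/33.28 = 1/64, so 6 half-lives have elapsed.
t = 6 × 5.27 = 31.62 years.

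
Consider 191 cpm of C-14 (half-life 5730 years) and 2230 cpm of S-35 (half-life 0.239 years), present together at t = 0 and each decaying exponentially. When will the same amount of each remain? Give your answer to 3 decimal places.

0.847 years

Set 191·(1/2)^(t/5730) = 2230·(1/2)^(t/0.239).
Taking log₂: log₂(191/2230) = t·(1/5730 − 1/0.239).
log₂(0.08565) = -3.5454; 1/5730 − 1/0.239 = -4.1839.
t = -3.5454 / -4.1839 ≈ 0.84739 years.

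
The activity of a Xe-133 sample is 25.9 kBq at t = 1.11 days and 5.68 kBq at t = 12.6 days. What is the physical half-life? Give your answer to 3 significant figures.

5.25 days

Over Δt = 12.6 − 1.11 = 11.49 days, the level fell by a factor of 25.9/5.68 ≈ 4.5599.
n = log₂(4.5599) ≈ 2.189 half-lives, so t½ = 11.49/2.189 ≈ 5.249 days.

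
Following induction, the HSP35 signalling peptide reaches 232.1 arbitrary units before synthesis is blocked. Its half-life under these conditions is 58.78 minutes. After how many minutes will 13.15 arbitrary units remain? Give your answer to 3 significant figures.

243 minutes

Fraction remaining = 13.15/232.1 ≈ 0.056657.
n = log₂(232.1/13.15) = ln(17.65)/ln 2 ≈ 4.1416 half-lives.
t = n × t½ = 4.1416 × 58.78 ≈ 243.44 minutes.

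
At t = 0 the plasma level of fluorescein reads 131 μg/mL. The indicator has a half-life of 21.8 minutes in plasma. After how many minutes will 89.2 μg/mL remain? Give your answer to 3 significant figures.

12.1 minutes

Fraction remaining = 89.2/131 ≈ 0.68092.
n = log₂(131/89.2) = ln(1.4686)/ln 2 ≈ 0.55445 half-lives.
t = n × t½ = 0.55445 × 21.8 ≈ 12.087 minutes.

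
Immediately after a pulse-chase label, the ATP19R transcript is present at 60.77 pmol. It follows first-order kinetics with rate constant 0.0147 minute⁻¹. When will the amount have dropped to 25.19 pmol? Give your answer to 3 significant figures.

t½ = ln 2 / k = 0.69315 / 0.0147 ≈ 47.153 minutes.
Fraction remaining = 25.19/60.77 ≈ 0.41451.
n = log₂(60.77/25.19) = ln(2.4125)/ln 2 ≈ 1.2705 half-lives.
t = n × t½ = 1.2705 × 47.153 ≈ 59.908 minutes.

59.9 minutes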